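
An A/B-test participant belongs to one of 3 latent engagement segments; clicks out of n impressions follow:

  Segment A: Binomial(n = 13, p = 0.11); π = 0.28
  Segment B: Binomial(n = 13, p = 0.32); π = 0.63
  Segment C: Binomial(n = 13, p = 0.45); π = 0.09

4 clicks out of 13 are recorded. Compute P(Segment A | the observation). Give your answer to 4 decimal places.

0.0607

The responsibility of component k is π_k f_k(x) divided by Σ_j π_j f_j(x).
Evaluate each component's likelihood at the observed value:
  p_A = 0.0366764
  p_B = 0.23307
  p_C = 0.135027
Weight by the priors:
  π_A·p_A = 0.28 × 0.0366764 = 0.0102694
  π_B·p_B = 0.63 × 0.23307 = 0.146834
  π_C·p_C = 0.09 × 0.135027 = 0.0121524
Normaliser: 0.0102694 + 0.146834 + 0.0121524 = 0.169256
P(Segment A | 4 clicks out of 13) = 0.0102694 / 0.169256 ≈ 0.0607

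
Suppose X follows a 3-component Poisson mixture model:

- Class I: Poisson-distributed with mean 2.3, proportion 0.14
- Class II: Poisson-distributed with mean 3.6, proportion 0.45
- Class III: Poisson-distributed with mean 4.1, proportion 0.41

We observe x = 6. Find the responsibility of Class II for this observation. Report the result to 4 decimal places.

0.4379

P(component k | x) = w_k·f_k(x) / marginal(x), where marginal(x) = Σ_j w_j·f_j(x).
Component likelihoods at x = 6:
  p_I = 0.0206138
  p_II = 0.0826081
  p_III = 0.109336
Unnormalised posteriors:
  w_I·p_I = 0.14 × 0.0206138 = 0.00288593
  w_II·p_II = 0.45 × 0.0826081 = 0.0371736
  w_III·p_III = 0.41 × 0.109336 = 0.0448278
Marginal: 0.00288593 + 0.0371736 + 0.0448278 = 0.0848873
P(Class II | data) = 0.0371736 / 0.0848873 ≈ 0.4379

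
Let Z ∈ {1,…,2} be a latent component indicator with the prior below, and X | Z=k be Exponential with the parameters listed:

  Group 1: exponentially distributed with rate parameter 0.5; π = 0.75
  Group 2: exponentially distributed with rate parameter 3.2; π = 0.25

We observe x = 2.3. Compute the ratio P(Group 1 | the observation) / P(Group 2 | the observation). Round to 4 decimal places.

Only the two components matter; the odds are (P(Z=i) f_i(x)) / (P(Z=j) f_j(x)).
Evaluate each component's likelihood at the observed value:
  L_1 = 0.5·e^(−0.5·2.3) = 0.5·e^(−1.1500) = 0.158318
  L_2 = 3.2·e^(−3.2·2.3) = 3.2·e^(−7.3600) = 0.00203584
Odds = (0.75/0.25) × (0.158318/0.00203584) = 3 × 77.7658 ≈ 233.2975

233.2975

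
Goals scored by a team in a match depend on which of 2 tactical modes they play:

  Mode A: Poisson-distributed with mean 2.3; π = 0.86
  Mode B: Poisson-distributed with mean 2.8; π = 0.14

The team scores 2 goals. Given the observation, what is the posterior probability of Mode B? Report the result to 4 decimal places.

0.1277

Apply Bayes' rule: the posterior for each component is proportional to its prior times its likelihood at x.
Component likelihoods at x = 2 goals:
  f_A = 0.265185
  f_B = 0.238375
Multiply by the mixture weights:
  π_A·f_A = 0.86 × 0.265185 = 0.228059
  π_B·f_B = 0.14 × 0.238375 = 0.0333726
Marginal: 0.228059 + 0.0333726 = 0.261431
So the posterior for Mode B is 0.0333726 / 0.261431 ≈ 0.1277.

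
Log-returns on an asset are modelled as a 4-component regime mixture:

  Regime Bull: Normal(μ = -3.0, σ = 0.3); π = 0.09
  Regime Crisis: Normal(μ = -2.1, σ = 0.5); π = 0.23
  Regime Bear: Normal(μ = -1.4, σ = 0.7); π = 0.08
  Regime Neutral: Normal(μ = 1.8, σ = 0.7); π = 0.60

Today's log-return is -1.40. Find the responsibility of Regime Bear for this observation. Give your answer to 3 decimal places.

0.398

Posterior ∝ prior × likelihood, so P(k | x) ∝ π_k f_k(x); normalise over all components.
Evaluate each component's likelihood at the observed value:
  L_Bull = (1/(0.3·√(2π)))·exp(−(-1.40−-3.0)²/(2·0.3²)) = 1.329808·exp(-14.22222) = 8.85434e-07
  L_Crisis = (1/(0.5·√(2π)))·exp(−(-1.40−-2.1)²/(2·0.5²)) = 0.797885·exp(-0.98000) = 0.299455
  L_Bear = (1/(0.7·√(2π)))·exp(−(-1.40−-1.4)²/(2·0.7²)) = 0.569918·exp(-0.00000) = 0.569918
  L_Neutral = (1/(0.7·√(2π)))·exp(−(-1.40−1.8)²/(2·0.7²)) = 0.569918·exp(-10.44898) = 1.6515e-05
Multiply by the mixture weights:
  π_Bull·L_Bull = 0.09 × 8.85434e-07 = 7.96891e-08
  π_Crisis·L_Crisis = 0.23 × 0.299455 = 0.0688746
  π_Bear·L_Bear = 0.08 × 0.569918 = 0.0455934
  π_Neutral·L_Neutral = 0.60 × 1.6515e-05 = 9.90898e-06
Normaliser: 7.96891e-08 + 0.0688746 + 0.0455934 + 9.90898e-06 = 0.114478
So the posterior for Regime Bear is 0.0455934 / 0.114478 ≈ 0.398.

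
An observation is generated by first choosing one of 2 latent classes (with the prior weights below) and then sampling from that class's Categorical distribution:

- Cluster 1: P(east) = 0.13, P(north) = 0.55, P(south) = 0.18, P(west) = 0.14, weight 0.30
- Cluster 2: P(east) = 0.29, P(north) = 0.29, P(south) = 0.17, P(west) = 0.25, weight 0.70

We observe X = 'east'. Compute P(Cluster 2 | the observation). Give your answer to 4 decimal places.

0.8388

Posterior ∝ prior × likelihood, so P(k | x) ∝ π_k f_k(x); normalise over all components.
Component likelihoods at x = 'east':
  p_1 = 0.13
  p_2 = 0.29
Prior × likelihood for each component:
  π_1·p_1 = 0.30 × 0.13 = 0.039
  π_2·p_2 = 0.70 × 0.29 = 0.203
Sum: 0.039 + 0.203 = 0.242
So the posterior for Cluster 2 is 0.203 / 0.242 ≈ 0.8388.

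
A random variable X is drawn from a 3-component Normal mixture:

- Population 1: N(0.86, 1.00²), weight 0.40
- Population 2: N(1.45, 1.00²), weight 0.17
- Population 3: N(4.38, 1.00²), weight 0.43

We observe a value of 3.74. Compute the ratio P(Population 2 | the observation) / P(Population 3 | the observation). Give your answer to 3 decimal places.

Posterior odds = (π_i f_i(x)) / (π_j f_j(x)); the normalising sum cancels.
Evaluate each component's likelihood at the observed value:
  f_1 = (1/(1.00·√(2π)))·exp(−(3.74−0.86)²/(2·1.00²)) = 0.398942·exp(-4.14720) = 0.00630673
  f_2 = (1/(1.00·√(2π)))·exp(−(3.74−1.45)²/(2·1.00²)) = 0.398942·exp(-2.62205) = 0.0289847
  f_3 = (1/(1.00·√(2π)))·exp(−(3.74−4.38)²/(2·1.00²)) = 0.398942·exp(-0.20480) = 0.325062
0.00492739 / 0.139777 ≈ 0.035

0.035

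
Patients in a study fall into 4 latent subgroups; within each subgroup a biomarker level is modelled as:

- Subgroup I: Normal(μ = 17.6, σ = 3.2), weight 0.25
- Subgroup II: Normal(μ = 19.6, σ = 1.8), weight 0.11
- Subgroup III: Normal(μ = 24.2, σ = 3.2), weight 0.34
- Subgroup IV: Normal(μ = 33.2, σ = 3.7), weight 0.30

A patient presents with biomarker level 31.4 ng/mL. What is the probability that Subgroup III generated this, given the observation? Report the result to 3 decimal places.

Posterior ∝ prior × likelihood, so P(k | x) ∝ P(Z=k) f_k(x); normalise over all components.
Normal densities:
  f_I = (1/(3.2·√(2π)))·exp(−(31.4−17.6)²/(2·3.2²)) = 0.124669·exp(-9.29883) = 1.14112e-05
  f_II = (1/(1.8·√(2π)))·exp(−(31.4−19.6)²/(2·1.8²)) = 0.221635·exp(-21.48765) = 1.03197e-10
  f_III = (1/(3.2·√(2π)))·exp(−(31.4−24.2)²/(2·3.2²)) = 0.124669·exp(-2.53125) = 0.00991864
  f_IV = (1/(3.7·√(2π)))·exp(−(31.4−33.2)²/(2·3.7²)) = 0.107822·exp(-0.11833) = 0.0957891
Multiply by the mixture weights:
  P(Z=I)·f_I = 0.25 × 1.14112e-05 = 2.85279e-06
  P(Z=II)·f_II = 0.11 × 1.03197e-10 = 1.13517e-11
  P(Z=III)·f_III = 0.34 × 0.00991864 = 0.00337234
  P(Z=IV)·f_IV = 0.30 × 0.0957891 = 0.0287367
Evidence: 2.85279e-06 + 1.13517e-11 + 0.00337234 + 0.0287367 = 0.0321119
P(Subgroup III | the observation) ≈ 0.105

0.105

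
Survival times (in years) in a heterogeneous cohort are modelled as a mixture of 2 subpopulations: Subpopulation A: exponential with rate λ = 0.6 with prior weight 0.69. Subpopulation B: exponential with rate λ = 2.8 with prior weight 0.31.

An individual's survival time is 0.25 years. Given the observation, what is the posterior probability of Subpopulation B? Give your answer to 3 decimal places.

The responsibility of component k is π_k f_k(x) divided by Σ_j π_j f_j(x).
Component likelihoods at x = 0.25 years:
  f_A = 0.6·e^(−0.6·0.25) = 0.6·e^(−0.1500) = 0.516425
  f_B = 2.8·e^(−2.8·0.25) = 2.8·e^(−0.7000) = 1.39044
Unnormalised posteriors:
  π_A·f_A = 0.69 × 0.516425 = 0.356333
  π_B·f_B = 0.31 × 1.39044 = 0.431036
Marginal: 0.356333 + 0.431036 = 0.787369
Responsibility of Subpopulation B: 0.431036 / 0.787369 ≈ 0.547

0.547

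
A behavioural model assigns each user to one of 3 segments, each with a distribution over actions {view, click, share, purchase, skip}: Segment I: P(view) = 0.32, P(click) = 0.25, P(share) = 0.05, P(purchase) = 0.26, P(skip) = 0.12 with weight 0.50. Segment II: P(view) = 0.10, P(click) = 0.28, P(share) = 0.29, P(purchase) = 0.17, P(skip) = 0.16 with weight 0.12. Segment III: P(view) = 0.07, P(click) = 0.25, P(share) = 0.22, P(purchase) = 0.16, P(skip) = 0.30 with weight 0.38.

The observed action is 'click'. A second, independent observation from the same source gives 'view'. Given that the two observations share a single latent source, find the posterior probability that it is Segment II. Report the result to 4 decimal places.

The responsibility of component k is π_k f_k(x) divided by Σ_j π_j f_j(x).
Since both observations come from the same component, the likelihood for component k is f_k(x₁)·f_k(x₂).
  p_I = [P(click | comp) = 0.25] × [0.32] = 0.08
  p_II = [P(click | comp) = 0.28] × [0.1] = 0.028
  p_III = [P(click | comp) = 0.25] × [0.07] = 0.0175
Multiply by the mixture weights:
  π_I·p_I = 0.50 × 0.08 = 0.04
  π_II·p_II = 0.12 × 0.028 = 0.00336
  π_III·p_III = 0.38 × 0.0175 = 0.00665
Marginal: 0.04 + 0.00336 + 0.00665 = 0.05001
P(Segment II | x) = 0.00336 / 0.05001 ≈ 0.0672

0.0672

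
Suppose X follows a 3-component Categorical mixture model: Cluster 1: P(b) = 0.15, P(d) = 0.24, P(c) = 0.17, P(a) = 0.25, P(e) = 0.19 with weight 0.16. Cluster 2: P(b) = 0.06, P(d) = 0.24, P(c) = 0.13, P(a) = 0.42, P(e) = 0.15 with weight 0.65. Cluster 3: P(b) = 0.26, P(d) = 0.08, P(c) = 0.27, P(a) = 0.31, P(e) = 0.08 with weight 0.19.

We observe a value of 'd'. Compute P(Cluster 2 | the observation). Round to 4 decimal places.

By Bayes' theorem, P(k | x) = w_k f_k(x) / Σ_j w_j f_j(x).
Evaluate each component's likelihood at the observed value:
  L_1 = P(d | comp) = 0.24
  L_2 = P(d | comp) = 0.24
  L_3 = P(d | comp) = 0.08
Weight by the priors:
  w_1·L_1 = 0.16 × 0.24 = 0.0384
  w_2·L_2 = 0.65 × 0.24 = 0.156
  w_3·L_3 = 0.19 × 0.08 = 0.0152
Sum: 0.0384 + 0.156 + 0.0152 = 0.2096
P(Cluster 2 | data) ≈ 0.7443

0.7443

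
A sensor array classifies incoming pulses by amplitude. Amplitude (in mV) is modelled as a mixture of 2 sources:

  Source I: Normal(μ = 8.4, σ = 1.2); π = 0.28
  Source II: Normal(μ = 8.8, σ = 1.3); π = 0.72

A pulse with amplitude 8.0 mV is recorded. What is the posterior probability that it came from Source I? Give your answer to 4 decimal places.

Posterior ∝ prior × likelihood, so P(k | x) ∝ π_k f_k(x); normalise over all components.
Evaluate each component's likelihood at the observed value:
  f_I = (1/(1.2·√(2π)))·exp(−(8.0−8.4)²/(2·1.2²)) = 0.332452·exp(-0.05556) = 0.314486
  f_II = (1/(1.3·√(2π)))·exp(−(8.0−8.8)²/(2·1.3²)) = 0.306879·exp(-0.18935) = 0.253941
Multiply by the mixture weights:
  π_I·f_I = 0.28 × 0.314486 = 0.0880561
  π_II·f_II = 0.72 × 0.253941 = 0.182838
Normaliser: 0.0880561 + 0.182838 = 0.270894
P(Source I | data) ≈ 0.3251

0.3251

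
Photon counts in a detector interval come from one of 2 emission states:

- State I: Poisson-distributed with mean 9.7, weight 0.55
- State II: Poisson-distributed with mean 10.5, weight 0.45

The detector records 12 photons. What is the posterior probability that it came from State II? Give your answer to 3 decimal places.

Apply Bayes' rule: the posterior for each component is proportional to its prior times its likelihood at x.
Component likelihoods at x = 12 photons:
  L_I = 0.0887702
  L_II = 0.103239
Weight by the priors:
  π_I·L_I = 0.55 × 0.0887702 = 0.0488236
  π_II·L_II = 0.45 × 0.103239 = 0.0464574
Marginal: 0.0488236 + 0.0464574 = 0.095281
P(State II | the observation) = 0.0464574 / 0.095281 ≈ 0.488

0.488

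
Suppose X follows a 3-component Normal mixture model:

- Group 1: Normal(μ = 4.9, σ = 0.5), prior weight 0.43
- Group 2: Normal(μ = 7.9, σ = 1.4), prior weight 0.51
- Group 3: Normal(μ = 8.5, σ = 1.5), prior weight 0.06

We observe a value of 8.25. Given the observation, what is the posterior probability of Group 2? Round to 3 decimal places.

The responsibility of component k is π_k f_k(x) divided by Σ_j π_j f_j(x).
Evaluate each component's likelihood at the observed value:
  L_1 = 1.42627e-10
  L_2 = 0.276192
  L_3 = 0.262293
Unnormalised posteriors:
  π_1·L_1 = 0.43 × 1.42627e-10 = 6.13294e-11
  π_2·L_2 = 0.51 × 0.276192 = 0.140858
  π_3·L_3 = 0.06 × 0.262293 = 0.0157376
Sum: 6.13294e-11 + 0.140858 + 0.0157376 = 0.156595
So the posterior for Group 2 is 0.140858 / 0.156595 ≈ 0.900.

0.900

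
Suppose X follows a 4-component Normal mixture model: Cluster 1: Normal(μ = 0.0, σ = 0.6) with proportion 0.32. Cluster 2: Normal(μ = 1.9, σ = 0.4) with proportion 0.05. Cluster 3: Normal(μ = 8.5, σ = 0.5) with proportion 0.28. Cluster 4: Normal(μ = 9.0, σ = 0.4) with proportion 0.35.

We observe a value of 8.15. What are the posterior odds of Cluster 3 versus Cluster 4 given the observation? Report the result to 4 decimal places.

4.7900

Since P(k|x) ∝ P(Z=k) f_k(x), the posterior odds are P(Z=i) f_i(x) / (P(Z=j) f_j(x)).
Evaluate each component's likelihood at the observed value:
  L_1 = (1/(0.6·√(2π)))·exp(−(8.15−0.0)²/(2·0.6²)) = 0.664904·exp(-92.25347) = 5.72249e-41
  L_2 = (1/(0.4·√(2π)))·exp(−(8.15−1.9)²/(2·0.4²)) = 0.997356·exp(-122.07031) = 9.64688e-54
  L_3 = (1/(0.5·√(2π)))·exp(−(8.15−8.5)²/(2·0.5²)) = 0.797885·exp(-0.24500) = 0.624508
  L_4 = (1/(0.4·√(2π)))·exp(−(8.15−9.0)²/(2·0.4²)) = 0.997356·exp(-2.25781) = 0.104302
Posterior odds = (P(Z=3)·L_3) / (P(Z=4)·L_4) = (0.28·0.624508) / (0.35·0.104302) = 0.174862 / 0.0365059 ≈ 4.7900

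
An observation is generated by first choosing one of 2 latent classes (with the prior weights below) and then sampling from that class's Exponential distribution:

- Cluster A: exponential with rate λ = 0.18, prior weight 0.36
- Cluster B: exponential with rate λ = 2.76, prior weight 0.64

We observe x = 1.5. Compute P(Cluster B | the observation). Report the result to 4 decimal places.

P(component k | x) = P(Z=k)·f_k(x) / marginal(x), where marginal(x) = Σ_j P(Z=j)·f_j(x).
Component likelihoods at x = 1.5:
  p_A = 0.137408
  p_B = 0.0439471
Prior × likelihood for each component:
  P(Z=A)·p_A = 0.36 × 0.137408 = 0.049467
  P(Z=B)·p_B = 0.64 × 0.0439471 = 0.0281261
Normaliser: 0.049467 + 0.0281261 = 0.0775931
Responsibility of Cluster B: 0.0281261 / 0.0775931 ≈ 0.3625

0.3625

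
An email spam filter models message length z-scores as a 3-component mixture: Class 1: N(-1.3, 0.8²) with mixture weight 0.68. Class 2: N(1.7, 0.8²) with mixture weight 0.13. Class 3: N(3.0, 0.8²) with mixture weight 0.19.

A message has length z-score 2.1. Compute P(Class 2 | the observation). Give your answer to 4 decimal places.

Apply Bayes' rule: the posterior for each component is proportional to its prior times its likelihood at x.
Normal densities:
  L_1 = (1/(0.8·√(2π)))·exp(−(2.1−-1.3)²/(2·0.8²)) = 0.498678·exp(-9.03125) = 5.96483e-05
  L_2 = (1/(0.8·√(2π)))·exp(−(2.1−1.7)²/(2·0.8²)) = 0.498678·exp(-0.12500) = 0.440082
  L_3 = (1/(0.8·√(2π)))·exp(−(2.1−3.0)²/(2·0.8²)) = 0.498678·exp(-0.63281) = 0.264846
Unnormalised posteriors:
  w_1·L_1 = 0.68 × 5.96483e-05 = 4.05608e-05
  w_2·L_2 = 0.13 × 0.440082 = 0.0572106
  w_3·L_3 = 0.19 × 0.264846 = 0.0503207
Marginal: 4.05608e-05 + 0.0572106 + 0.0503207 = 0.107572
So the posterior for Class 2 is 0.0572106 / 0.107572 ≈ 0.5318.

0.5318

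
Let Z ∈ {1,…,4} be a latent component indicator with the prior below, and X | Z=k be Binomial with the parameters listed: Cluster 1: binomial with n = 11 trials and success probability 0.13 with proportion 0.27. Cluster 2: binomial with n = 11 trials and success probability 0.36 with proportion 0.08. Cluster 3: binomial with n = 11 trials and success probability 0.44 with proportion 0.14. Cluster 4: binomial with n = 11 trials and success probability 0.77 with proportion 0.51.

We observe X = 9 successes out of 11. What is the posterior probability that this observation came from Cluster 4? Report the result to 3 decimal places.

0.988

The responsibility of component k is w_k f_k(x) divided by Σ_j w_j f_j(x).
Evaluate each component's likelihood at the observed value:
  p_1 = 4.4146e-07
  p_2 = 0.00228794
  p_3 = 0.0106614
  p_4 = 0.276844
Weight by the priors:
  w_1·p_1 = 0.27 × 4.4146e-07 = 1.19194e-07
  w_2·p_2 = 0.08 × 0.00228794 = 0.000183035
  w_3·p_3 = 0.14 × 0.0106614 = 0.00149259
  w_4·p_4 = 0.51 × 0.276844 = 0.14119
Marginal: 1.19194e-07 + 0.000183035 + 0.00149259 + 0.14119 = 0.142866
Responsibility of Cluster 4: 0.14119 / 0.142866 ≈ 0.988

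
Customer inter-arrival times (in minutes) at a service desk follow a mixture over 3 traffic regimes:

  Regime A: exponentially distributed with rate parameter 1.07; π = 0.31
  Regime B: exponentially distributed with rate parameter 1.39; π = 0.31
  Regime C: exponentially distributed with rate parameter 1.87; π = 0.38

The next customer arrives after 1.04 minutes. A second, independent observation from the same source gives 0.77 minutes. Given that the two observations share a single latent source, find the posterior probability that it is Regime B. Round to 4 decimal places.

0.3347

Apply Bayes' rule: the posterior for each component is proportional to its prior times its likelihood at x.
Since both observations come from the same component, the likelihood for component k is f_k(x₁)·f_k(x₂).
  p_A = [1.07·e^(−1.07·1.04) = 1.07·e^(−1.1128) = 0.351642] × [0.469428] = 0.16507
  p_B = [1.39·e^(−1.39·1.04) = 1.39·e^(−1.4456) = 0.32749] × [0.476639] = 0.156095
  p_C = [1.87·e^(−1.87·1.04) = 1.87·e^(−1.9448) = 0.26744] × [0.443099] = 0.118502
Unnormalised posteriors:
  w_A·p_A = 0.31 × 0.16507 = 0.0511719
  w_B·p_B = 0.31 × 0.156095 = 0.0483894
  w_C·p_C = 0.38 × 0.118502 = 0.0450309
Denominator: 0.0511719 + 0.0483894 + 0.0450309 = 0.144592
P(Regime B | data) ≈ 0.3347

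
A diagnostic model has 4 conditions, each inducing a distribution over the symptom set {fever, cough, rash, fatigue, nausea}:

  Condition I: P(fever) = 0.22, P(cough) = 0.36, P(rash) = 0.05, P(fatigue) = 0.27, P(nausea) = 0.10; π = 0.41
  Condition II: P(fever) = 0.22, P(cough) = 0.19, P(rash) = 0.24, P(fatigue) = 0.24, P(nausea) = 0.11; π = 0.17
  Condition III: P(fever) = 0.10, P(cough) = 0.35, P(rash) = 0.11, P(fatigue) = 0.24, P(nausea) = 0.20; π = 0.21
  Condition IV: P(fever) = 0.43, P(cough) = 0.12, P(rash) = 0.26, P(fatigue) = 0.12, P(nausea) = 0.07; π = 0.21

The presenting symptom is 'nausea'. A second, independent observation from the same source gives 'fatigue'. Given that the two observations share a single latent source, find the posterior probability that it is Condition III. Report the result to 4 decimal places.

0.3679

Apply Bayes' rule: the posterior for each component is proportional to its prior times its likelihood at x.
Since both observations come from the same component, the likelihood for component k is f_k(x₁)·f_k(x₂).
  f_I = [0.1] × [0.27] = 0.027
  f_II = [0.11] × [0.24] = 0.0264
  f_III = [0.2] × [0.24] = 0.048
  f_IV = [0.07] × [0.12] = 0.0084
Unnormalised posteriors:
  w_I·f_I = 0.41 × 0.027 = 0.01107
  w_II·f_II = 0.17 × 0.0264 = 0.004488
  w_III·f_III = 0.21 × 0.048 = 0.01008
  w_IV·f_IV = 0.21 × 0.0084 = 0.001764
Denominator: 0.01107 + 0.004488 + 0.01008 + 0.001764 = 0.027402
Responsibility of Condition III: 0.01008 / 0.027402 ≈ 0.3679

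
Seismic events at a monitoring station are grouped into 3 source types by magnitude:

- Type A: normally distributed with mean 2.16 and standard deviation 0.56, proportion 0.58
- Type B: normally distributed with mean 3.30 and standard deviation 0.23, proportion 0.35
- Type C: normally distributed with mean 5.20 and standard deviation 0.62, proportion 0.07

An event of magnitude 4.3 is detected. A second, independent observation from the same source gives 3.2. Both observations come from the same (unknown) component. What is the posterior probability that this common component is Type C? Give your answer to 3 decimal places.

0.334

Apply Bayes' rule: the posterior for each component is proportional to its prior times its likelihood at x.
Since both observations come from the same component, the likelihood for component k is f_k(x₁)·f_k(x₂).
  f_A = [(1/(0.56·√(2π)))·exp(−(4.3−2.16)²/(2·0.56²)) = 0.712397·exp(-7.30166) = 0.000480454] × [0.126995] = 6.10152e-05
  f_B = [(1/(0.23·√(2π)))·exp(−(4.3−3.30)²/(2·0.23²)) = 1.734532·exp(-9.45180) = 0.000136245] × [1.5781] = 0.000215007
  f_C = [(1/(0.62·√(2π)))·exp(−(4.3−5.20)²/(2·0.62²)) = 0.643455·exp(-1.05359) = 0.224362] × [0.00353934] = 0.000794094
Weight by the priors:
  π_A·f_A = 0.58 × 6.10152e-05 = 3.53888e-05
  π_B·f_B = 0.35 × 0.000215007 = 7.52525e-05
  π_C·f_C = 0.07 × 0.000794094 = 5.55866e-05
Evidence: 3.53888e-05 + 7.52525e-05 + 5.55866e-05 = 0.000166228
P(Type C | x) ≈ 0.334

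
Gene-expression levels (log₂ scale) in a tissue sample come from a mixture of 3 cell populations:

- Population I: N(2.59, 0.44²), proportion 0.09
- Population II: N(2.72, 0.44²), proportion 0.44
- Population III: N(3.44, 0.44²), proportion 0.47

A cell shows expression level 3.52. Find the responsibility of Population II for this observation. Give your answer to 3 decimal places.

0.151

The responsibility of component k is π_k f_k(x) divided by Σ_j π_j f_j(x).
Component likelihoods at x = 3.52:
  p_I = (1/(0.44·√(2π)))·exp(−(3.52−2.59)²/(2·0.44²)) = 0.906687·exp(-2.23373) = 0.0971317
  p_II = (1/(0.44·√(2π)))·exp(−(3.52−2.72)²/(2·0.44²)) = 0.906687·exp(-1.65289) = 0.173626
  p_III = (1/(0.44·√(2π)))·exp(−(3.52−3.44)²/(2·0.44²)) = 0.906687·exp(-0.01653) = 0.891824
Multiply by the mixture weights:
  π_I·p_I = 0.09 × 0.0971317 = 0.00874185
  π_II·p_II = 0.44 × 0.173626 = 0.0763955
  π_III·p_III = 0.47 × 0.891824 = 0.419157
Denominator: 0.00874185 + 0.0763955 + 0.419157 = 0.504294
P(Population II | 3.52) ≈ 0.151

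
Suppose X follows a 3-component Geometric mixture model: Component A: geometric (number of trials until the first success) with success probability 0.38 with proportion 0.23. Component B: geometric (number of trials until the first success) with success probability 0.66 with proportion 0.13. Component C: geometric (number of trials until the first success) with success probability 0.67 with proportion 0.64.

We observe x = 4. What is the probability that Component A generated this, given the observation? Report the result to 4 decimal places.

0.5258

By Bayes' theorem, P(k | x) = π_k f_k(x) / Σ_j π_j f_j(x).
Component likelihoods at x = 4:
  f_A = 0.38·(1−0.38)^3 = 0.38·0.238328 = 0.0905646
  f_B = 0.66·(1−0.66)^3 = 0.66·0.039304 = 0.0259406
  f_C = 0.67·(1−0.67)^3 = 0.67·0.035937 = 0.0240778
Unnormalised posteriors:
  π_A·f_A = 0.23 × 0.0905646 = 0.0208299
  π_B·f_B = 0.13 × 0.0259406 = 0.00337228
  π_C·f_C = 0.64 × 0.0240778 = 0.0154098
Normaliser: 0.0208299 + 0.00337228 + 0.0154098 = 0.0396119
Responsibility of Component A: 0.0208299 / 0.0396119 ≈ 0.5258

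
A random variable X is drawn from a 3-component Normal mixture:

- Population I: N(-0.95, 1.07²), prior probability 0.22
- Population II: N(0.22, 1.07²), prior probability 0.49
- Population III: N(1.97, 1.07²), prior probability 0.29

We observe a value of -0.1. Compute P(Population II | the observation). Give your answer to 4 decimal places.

By Bayes' theorem, P(k | x) = π_k f_k(x) / Σ_j π_j f_j(x).
Evaluate each component's likelihood at the observed value:
  L_I = (1/(1.07·√(2π)))·exp(−(-0.1−-0.95)²/(2·1.07²)) = 0.372843·exp(-0.31553) = 0.271953
  L_II = (1/(1.07·√(2π)))·exp(−(-0.1−0.22)²/(2·1.07²)) = 0.372843·exp(-0.04472) = 0.356537
  L_III = (1/(1.07·√(2π)))·exp(−(-0.1−1.97)²/(2·1.07²)) = 0.372843·exp(-1.87130) = 0.0573894
Prior × likelihood for each component:
  π_I·L_I = 0.22 × 0.271953 = 0.0598296
  π_II·L_II = 0.49 × 0.356537 = 0.174703
  π_III·L_III = 0.29 × 0.0573894 = 0.0166429
Marginal: 0.0598296 + 0.174703 + 0.0166429 = 0.251176
Responsibility of Population II: 0.174703 / 0.251176 ≈ 0.6955

0.6955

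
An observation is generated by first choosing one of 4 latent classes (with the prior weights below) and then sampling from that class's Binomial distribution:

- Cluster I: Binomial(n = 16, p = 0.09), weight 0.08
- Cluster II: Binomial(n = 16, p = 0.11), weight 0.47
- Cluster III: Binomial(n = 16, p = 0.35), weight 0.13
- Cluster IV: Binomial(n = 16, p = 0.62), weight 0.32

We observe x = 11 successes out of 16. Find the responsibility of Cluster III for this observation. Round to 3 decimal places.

0.011

The responsibility of component k is w_k f_k(x) divided by Σ_j w_j f_j(x).
Evaluate each component's likelihood at the observed value:
  L_I = C(16,11)·0.09^11·0.91^5 = 4368·3.13811e-12·0.624032 = 8.55376e-09
  L_II = C(16,11)·0.11^11·0.89^5 = 4368·2.85312e-11·0.558406 = 6.95909e-08
  L_III = C(16,11)·0.35^11·0.65^5 = 4368·9.65492e-06·0.116029 = 0.00489326
  L_IV = C(16,11)·0.62^11·0.38^5 = 4368·0.00520366·0.00792352 = 0.180098
Prior × likelihood for each component:
  w_I·L_I = 0.08 × 8.55376e-09 = 6.84301e-10
  w_II·L_II = 0.47 × 6.95909e-08 = 3.27077e-08
  w_III·L_III = 0.13 × 0.00489326 = 0.000636123
  w_IV·L_IV = 0.32 × 0.180098 = 0.0576314
Evidence: 6.84301e-10 + 3.27077e-08 + 0.000636123 + 0.0576314 = 0.0582676
P(Cluster III | x) ≈ 0.011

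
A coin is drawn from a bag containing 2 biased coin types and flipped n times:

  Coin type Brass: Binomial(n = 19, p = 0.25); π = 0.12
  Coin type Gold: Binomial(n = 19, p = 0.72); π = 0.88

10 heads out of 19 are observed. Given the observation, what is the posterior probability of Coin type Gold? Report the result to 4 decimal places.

Apply Bayes' rule: the posterior for each component is proportional to its prior times its likelihood at x.
Evaluate each component's likelihood at the observed value:
  L_Brass = 0.00661485
  L_Gold = 0.0365861
Prior × likelihood for each component:
  π_Brass·L_Brass = 0.12 × 0.00661485 = 0.000793782
  π_Gold·L_Gold = 0.88 × 0.0365861 = 0.0321957
Marginal: 0.000793782 + 0.0321957 = 0.0329895
So the posterior for Coin type Gold is 0.0321957 / 0.0329895 ≈ 0.9759.

0.9759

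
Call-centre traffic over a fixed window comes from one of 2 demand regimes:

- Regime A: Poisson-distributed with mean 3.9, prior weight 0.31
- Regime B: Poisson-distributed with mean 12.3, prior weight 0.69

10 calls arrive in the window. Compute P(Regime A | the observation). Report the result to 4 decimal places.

P(component k | x) = P(Z=k)·f_k(x) / marginal(x), where marginal(x) = Σ_j P(Z=j)·f_j(x).
Component likelihoods at x = 10 calls:
  f_A = e^(−3.9)·3.9^10/10! = 0.00454082
  f_B = e^(−12.3)·12.3^10/10! = 0.0994182
Multiply by the mixture weights:
  P(Z=A)·f_A = 0.31 × 0.00454082 = 0.00140766
  P(Z=B)·f_B = 0.69 × 0.0994182 = 0.0685986
Denominator: 0.00140766 + 0.0685986 = 0.0700062
P(Regime A | the observation) = 0.00140766 / 0.0700062 ≈ 0.0201

0.0201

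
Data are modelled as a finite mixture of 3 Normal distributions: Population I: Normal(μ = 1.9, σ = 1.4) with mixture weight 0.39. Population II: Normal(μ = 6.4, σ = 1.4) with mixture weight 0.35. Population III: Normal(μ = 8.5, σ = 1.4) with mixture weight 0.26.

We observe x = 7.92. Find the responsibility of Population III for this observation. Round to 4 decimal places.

0.5513

Apply Bayes' rule: the posterior for each component is proportional to its prior times its likelihood at x.
Normal densities:
  L_I = (1/(1.4·√(2π)))·exp(−(7.92−1.9)²/(2·1.4²)) = 0.284959·exp(-9.24500) = 2.75251e-05
  L_II = (1/(1.4·√(2π)))·exp(−(7.92−6.4)²/(2·1.4²)) = 0.284959·exp(-0.58939) = 0.158057
  L_III = (1/(1.4·√(2π)))·exp(−(7.92−8.5)²/(2·1.4²)) = 0.284959·exp(-0.08582) = 0.261525
Multiply by the mixture weights:
  w_I·L_I = 0.39 × 2.75251e-05 = 1.07348e-05
  w_II·L_II = 0.35 × 0.158057 = 0.05532
  w_III·L_III = 0.26 × 0.261525 = 0.0679964
Marginal: 1.07348e-05 + 0.05532 + 0.0679964 = 0.123327
P(Population III | data) = 0.0679964 / 0.123327 ≈ 0.5513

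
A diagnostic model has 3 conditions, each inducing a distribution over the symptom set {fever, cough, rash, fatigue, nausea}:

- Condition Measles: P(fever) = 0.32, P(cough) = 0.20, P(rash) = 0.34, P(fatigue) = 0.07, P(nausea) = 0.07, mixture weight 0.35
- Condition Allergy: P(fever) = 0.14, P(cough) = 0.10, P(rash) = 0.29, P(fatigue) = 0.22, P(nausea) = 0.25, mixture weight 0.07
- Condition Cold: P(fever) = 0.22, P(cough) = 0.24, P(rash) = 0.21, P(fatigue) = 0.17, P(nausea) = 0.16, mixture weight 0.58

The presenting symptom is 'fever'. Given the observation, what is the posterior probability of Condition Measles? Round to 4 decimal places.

Posterior ∝ prior × likelihood, so P(k | x) ∝ π_k f_k(x); normalise over all components.
Categorical probabilities:
  L_Measles = P(fever | comp) = 0.32
  L_Allergy = P(fever | comp) = 0.14
  L_Cold = P(fever | comp) = 0.22
Weight by the priors:
  π_Measles·L_Measles = 0.35 × 0.32 = 0.112
  π_Allergy·L_Allergy = 0.07 × 0.14 = 0.0098
  π_Cold·L_Cold = 0.58 × 0.22 = 0.1276
Denominator: 0.112 + 0.0098 + 0.1276 = 0.2494
P(Condition Measles | 'fever') = 0.112 / 0.2494 ≈ 0.4491

0.4491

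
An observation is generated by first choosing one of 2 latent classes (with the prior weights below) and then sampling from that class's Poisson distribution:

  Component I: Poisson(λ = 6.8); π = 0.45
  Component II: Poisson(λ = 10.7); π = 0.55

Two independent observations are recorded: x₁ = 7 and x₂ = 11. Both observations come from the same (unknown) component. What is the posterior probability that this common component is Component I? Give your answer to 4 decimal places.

Posterior ∝ prior × likelihood, so P(k | x) ∝ P(Z=k) f_k(x); normalise over all components.
Since both observations come from the same component, the likelihood for component k is f_k(x₁)·f_k(x₂).
  L_I = [0.148569] × [0.0401088] = 0.00595894
  L_II = [0.0718298] × [0.118882] = 0.00853925
Unnormalised posteriors:
  P(Z=I)·L_I = 0.45 × 0.00595894 = 0.00268152
  P(Z=II)·L_II = 0.55 × 0.00853925 = 0.00469659
Sum: 0.00268152 + 0.00469659 = 0.00737811
P(Component I | x₁,x₂) ≈ 0.3634

0.3634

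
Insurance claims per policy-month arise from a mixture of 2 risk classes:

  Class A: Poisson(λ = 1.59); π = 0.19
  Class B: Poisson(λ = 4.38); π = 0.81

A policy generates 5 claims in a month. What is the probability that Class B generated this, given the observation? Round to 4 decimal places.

0.9765

By Bayes' theorem, P(k | x) = π_k f_k(x) / Σ_j π_j f_j(x).
Component likelihoods at x = 5 claims:
  f_A = e^(−1.59)·1.59^5/5! = 0.0172694
  f_B = e^(−4.38)·4.38^5/5! = 0.168259
Prior × likelihood for each component:
  π_A·f_A = 0.19 × 0.0172694 = 0.00328118
  π_B·f_B = 0.81 × 0.168259 = 0.13629
Marginal: 0.00328118 + 0.13629 = 0.139571
P(Class B | 5 claims) ≈ 0.9765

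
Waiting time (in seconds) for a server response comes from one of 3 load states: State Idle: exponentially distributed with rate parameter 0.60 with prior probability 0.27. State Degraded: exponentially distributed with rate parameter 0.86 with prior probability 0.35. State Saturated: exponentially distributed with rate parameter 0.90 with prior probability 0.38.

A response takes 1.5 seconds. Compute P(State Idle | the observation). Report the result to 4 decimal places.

Apply Bayes' rule: the posterior for each component is proportional to its prior times its likelihood at x.
Component likelihoods at x = 1.5 seconds:
  f_Idle = 0.60·e^(−0.60·1.5) = 0.60·e^(−0.9000) = 0.243942
  f_Degraded = 0.86·e^(−0.86·1.5) = 0.86·e^(−1.2900) = 0.236733
  f_Saturated = 0.90·e^(−0.90·1.5) = 0.90·e^(−1.3500) = 0.233316
Multiply by the mixture weights:
  w_Idle·f_Idle = 0.27 × 0.243942 = 0.0658643
  w_Degraded·f_Degraded = 0.35 × 0.236733 = 0.0828565
  w_Saturated·f_Saturated = 0.38 × 0.233316 = 0.0886602
Sum: 0.0658643 + 0.0828565 + 0.0886602 = 0.237381
P(State Idle | x) ≈ 0.2775

0.2775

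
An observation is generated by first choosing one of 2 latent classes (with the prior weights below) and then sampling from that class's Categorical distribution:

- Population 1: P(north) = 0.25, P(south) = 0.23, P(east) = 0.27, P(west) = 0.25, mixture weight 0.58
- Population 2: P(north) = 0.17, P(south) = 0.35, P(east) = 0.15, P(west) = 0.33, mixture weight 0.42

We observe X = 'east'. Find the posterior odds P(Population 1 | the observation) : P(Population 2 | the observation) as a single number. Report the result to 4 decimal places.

2.4857

Posterior odds = (P(Z=i) f_i(x)) / (P(Z=j) f_j(x)); the normalising sum cancels.
Evaluate each component's likelihood at the observed value:
  f_1 = 0.27
  f_2 = 0.15
Posterior odds = (P(Z=1)·f_1) / (P(Z=2)·f_2) = (0.58·0.27) / (0.42·0.15) = 0.1566 / 0.063 ≈ 2.4857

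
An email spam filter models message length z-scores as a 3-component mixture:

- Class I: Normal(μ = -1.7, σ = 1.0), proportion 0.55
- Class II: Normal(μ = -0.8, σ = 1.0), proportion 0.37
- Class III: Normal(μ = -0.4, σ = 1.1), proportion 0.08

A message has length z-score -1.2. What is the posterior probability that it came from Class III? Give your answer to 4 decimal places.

0.0632

Apply Bayes' rule: the posterior for each component is proportional to its prior times its likelihood at x.
Component likelihoods at x = -1.2:
  L_I = 0.352065
  L_II = 0.36827
  L_III = 0.278396
Unnormalised posteriors:
  w_I·L_I = 0.55 × 0.352065 = 0.193636
  w_II·L_II = 0.37 × 0.36827 = 0.13626
  w_III·L_III = 0.08 × 0.278396 = 0.0222717
Denominator: 0.193636 + 0.13626 + 0.0222717 = 0.352168
So the posterior for Class III is 0.0222717 / 0.352168 ≈ 0.0632.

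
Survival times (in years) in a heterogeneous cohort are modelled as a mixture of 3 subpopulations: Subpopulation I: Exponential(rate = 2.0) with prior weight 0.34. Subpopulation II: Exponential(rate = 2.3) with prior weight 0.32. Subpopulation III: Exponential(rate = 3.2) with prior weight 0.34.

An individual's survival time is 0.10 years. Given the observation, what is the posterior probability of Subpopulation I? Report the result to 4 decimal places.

The responsibility of component k is π_k f_k(x) divided by Σ_j π_j f_j(x).
Exponential densities:
  p_I = 1.63746
  p_II = 1.82743
  p_III = 2.32368
Prior × likelihood for each component:
  π_I·p_I = 0.34 × 1.63746 = 0.556737
  π_II·p_II = 0.32 × 1.82743 = 0.584777
  π_III·p_III = 0.34 × 2.32368 = 0.79005
Marginal: 0.556737 + 0.584777 + 0.79005 = 1.93156
P(Subpopulation I | data) ≈ 0.2882

0.2882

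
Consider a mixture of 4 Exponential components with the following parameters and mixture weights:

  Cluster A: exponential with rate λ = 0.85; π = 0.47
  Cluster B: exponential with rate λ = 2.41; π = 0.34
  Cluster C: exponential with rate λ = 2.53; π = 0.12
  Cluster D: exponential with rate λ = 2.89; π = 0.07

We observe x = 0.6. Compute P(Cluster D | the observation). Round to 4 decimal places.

Posterior ∝ prior × likelihood, so P(k | x) ∝ P(Z=k) f_k(x); normalise over all components.
Component likelihoods at x = 0.6:
  f_A = 0.510421
  f_B = 0.56758
  f_C = 0.554449
  f_D = 0.510307
Weight by the priors:
  P(Z=A)·f_A = 0.47 × 0.510421 = 0.239898
  P(Z=B)·f_B = 0.34 × 0.56758 = 0.192977
  P(Z=C)·f_C = 0.12 × 0.554449 = 0.0665339
  P(Z=D)·f_D = 0.07 × 0.510307 = 0.0357215
Evidence: 0.239898 + 0.192977 + 0.0665339 + 0.0357215 = 0.535131
Responsibility of Cluster D: 0.0357215 / 0.535131 ≈ 0.0668

0.0668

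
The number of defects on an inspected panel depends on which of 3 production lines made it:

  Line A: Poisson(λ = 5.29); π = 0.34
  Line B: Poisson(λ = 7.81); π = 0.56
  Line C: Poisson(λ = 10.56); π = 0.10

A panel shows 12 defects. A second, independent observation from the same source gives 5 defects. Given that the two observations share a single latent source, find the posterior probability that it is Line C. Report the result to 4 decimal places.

0.0987

Apply Bayes' rule: the posterior for each component is proportional to its prior times its likelihood at x.
Since both observations come from the same component, the likelihood for component k is f_k(x₁)·f_k(x₂).
  L_A = [e^(−5.29)·5.29^12/12! = 0.00505491] × [0.174052] = 0.000879817
  L_B = [e^(−7.81)·7.81^12/12! = 0.043615] × [0.0982277] = 0.0042842
  L_C = [e^(−10.56)·10.56^12/12! = 0.104107] × [0.0283784] = 0.0029544
Prior × likelihood for each component:
  P(Z=A)·L_A = 0.34 × 0.000879817 = 0.000299138
  P(Z=B)·L_B = 0.56 × 0.0042842 = 0.00239915
  P(Z=C)·L_C = 0.10 × 0.0029544 = 0.00029544
Denominator: 0.000299138 + 0.00239915 + 0.00029544 = 0.00299373
P(Line C | x₁,x₂) = 0.00029544 / 0.00299373 ≈ 0.0987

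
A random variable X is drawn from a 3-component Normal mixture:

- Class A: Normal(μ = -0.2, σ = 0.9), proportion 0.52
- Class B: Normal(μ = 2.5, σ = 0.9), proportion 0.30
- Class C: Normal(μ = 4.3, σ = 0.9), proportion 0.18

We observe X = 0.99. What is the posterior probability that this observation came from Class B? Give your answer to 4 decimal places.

The responsibility of component k is π_k f_k(x) divided by Σ_j π_j f_j(x).
Normal densities:
  f_A = (1/(0.9·√(2π)))·exp(−(0.99−-0.2)²/(2·0.9²)) = 0.443269·exp(-0.87414) = 0.184942
  f_B = (1/(0.9·√(2π)))·exp(−(0.99−2.5)²/(2·0.9²)) = 0.443269·exp(-1.40747) = 0.108495
  f_C = (1/(0.9·√(2π)))·exp(−(0.99−4.3)²/(2·0.9²)) = 0.443269·exp(-6.76302) = 0.000512299
Multiply by the mixture weights:
  π_A·f_A = 0.52 × 0.184942 = 0.0961698
  π_B·f_B = 0.30 × 0.108495 = 0.0325486
  π_C·f_C = 0.18 × 0.000512299 = 9.22138e-05
Denominator: 0.0961698 + 0.0325486 + 9.22138e-05 = 0.128811
So the posterior for Class B is 0.0325486 / 0.128811 ≈ 0.2527.

0.2527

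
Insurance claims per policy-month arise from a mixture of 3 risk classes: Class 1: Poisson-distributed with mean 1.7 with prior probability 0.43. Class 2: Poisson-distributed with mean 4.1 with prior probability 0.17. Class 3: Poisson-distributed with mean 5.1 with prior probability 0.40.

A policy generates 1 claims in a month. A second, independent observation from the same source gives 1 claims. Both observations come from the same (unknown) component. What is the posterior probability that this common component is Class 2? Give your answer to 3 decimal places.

0.018

The responsibility of component k is w_k f_k(x) divided by Σ_j w_j f_j(x).
Since both observations come from the same component, the likelihood for component k is f_k(x₁)·f_k(x₂).
  p_1 = [e^(−1.7)·1.7^1/1! = 0.310562] × [0.310562] = 0.0964488
  p_2 = [e^(−4.1)·4.1^1/1! = 0.067948] × [0.067948] = 0.00461693
  p_3 = [e^(−5.1)·5.1^1/1! = 0.0310934] × [0.0310934] = 0.0009668
Prior × likelihood for each component:
  w_1·p_1 = 0.43 × 0.0964488 = 0.041473
  w_2·p_2 = 0.17 × 0.00461693 = 0.000784878
  w_3·p_3 = 0.40 × 0.0009668 = 0.00038672
Normaliser: 0.041473 + 0.000784878 + 0.00038672 = 0.0426446
So the posterior for Class 2 is 0.000784878 / 0.0426446 ≈ 0.018.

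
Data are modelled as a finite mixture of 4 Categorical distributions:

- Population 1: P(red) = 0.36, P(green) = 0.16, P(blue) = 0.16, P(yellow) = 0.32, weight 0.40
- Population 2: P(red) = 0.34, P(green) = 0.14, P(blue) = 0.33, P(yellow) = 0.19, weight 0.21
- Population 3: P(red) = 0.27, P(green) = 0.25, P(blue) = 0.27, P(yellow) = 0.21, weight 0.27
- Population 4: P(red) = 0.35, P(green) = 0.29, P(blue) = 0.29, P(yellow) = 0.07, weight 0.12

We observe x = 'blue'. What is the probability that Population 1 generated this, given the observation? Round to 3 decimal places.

0.266

P(component k | x) = P(Z=k)·f_k(x) / marginal(x), where marginal(x) = Σ_j P(Z=j)·f_j(x).
Categorical probabilities:
  L_1 = 0.16
  L_2 = 0.33
  L_3 = 0.27
  L_4 = 0.29
Prior × likelihood for each component:
  P(Z=1)·L_1 = 0.40 × 0.16 = 0.064
  P(Z=2)·L_2 = 0.21 × 0.33 = 0.0693
  P(Z=3)·L_3 = 0.27 × 0.27 = 0.0729
  P(Z=4)·L_4 = 0.12 × 0.29 = 0.0348
Sum: 0.064 + 0.0693 + 0.0729 + 0.0348 = 0.241
Responsibility of Population 1: 0.064 / 0.241 ≈ 0.266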